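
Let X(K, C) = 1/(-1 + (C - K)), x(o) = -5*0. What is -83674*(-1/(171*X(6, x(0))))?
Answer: -585718/171 ≈ -3425.3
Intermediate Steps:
x(o) = 0
X(K, C) = 1/(-1 + C - K)
-83674*(-1/(171*X(6, x(0)))) = -83674/((-19*9)/(-1 + 0 - 1*6)) = -83674/((-171/(-1 + 0 - 6))) = -83674/((-171/(-7))) = -83674/((-171*(-⅐))) = -83674/171/7 = -83674*7/171 = -585718/171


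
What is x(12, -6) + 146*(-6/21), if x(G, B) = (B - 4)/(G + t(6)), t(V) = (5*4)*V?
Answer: -19307/462 ≈ -41.790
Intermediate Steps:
t(V) = 20*V
x(G, B) = (-4 + B)/(120 + G) (x(G, B) = (B - 4)/(G + 20*6) = (-4 + B)/(G + 120) = (-4 + B)/(120 + G))
x(12, -6) + 146*(-6/21) = (-4 - 6)/(120 + 12) + 146*(-6/21) = -10/132 + 146*(-6*1/21) = (1/132)*(-10) + 146*(-2/7) = -5/66 - 292/7 = -19307/462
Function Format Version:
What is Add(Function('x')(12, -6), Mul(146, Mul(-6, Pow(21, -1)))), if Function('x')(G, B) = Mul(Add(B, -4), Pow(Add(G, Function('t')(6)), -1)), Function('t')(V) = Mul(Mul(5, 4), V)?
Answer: Rational(-19307, 462) ≈ -41.790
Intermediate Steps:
Function('t')(V) = Mul(20, V)
Function('x')(G, B) = Mul(Pow(Add(120, G), -1), Add(-4, B)) (Function('x')(G, B) = Mul(Add(B, -4), Pow(Add(G, Mul(20, 6)), -1)) = Mul(Add(-4, B), Pow(Add(G, 120), -1)) = Mul(Add(-4, B), Pow(Add(120, G), -1)) = Mul(Pow(Add(120, G), -1), Add(-4, B)))
Add(Function('x')(12, -6), Mul(146, Mul(-6, Pow(21, -1)))) = Add(Mul(Pow(Add(120, 12), -1), Add(-4, -6)), Mul(146, Mul(-6, Pow(21, -1)))) = Add(Mul(Pow(132, -1), -10), Mul(146, Mul(-6, Rational(1, 21)))) = Add(Mul(Rational(1, 132), -10), Mul(146, Rational(-2, 7))) = Add(Rational(-5, 66), Rational(-292, 7)) = Rational(-19307, 462)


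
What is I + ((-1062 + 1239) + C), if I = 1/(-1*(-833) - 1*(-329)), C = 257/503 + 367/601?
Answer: 62570154921/351276086 ≈ 178.12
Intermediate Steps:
C = 339058/302303 (C = 257*(1/503) + 367*(1/601) = 257/503 + 367/601 = 339058/302303 ≈ 1.1216)
I = 1/1162 (I = 1/(833 + 329) = 1/1162 ≈ 0.00086058)
I + ((-1062 + 1239) + C) = 1/1162 + ((-1062 + 1239) + 339058/302303) = 1/1162 + (177 + 339058/302303) = 1/1162 + 53846689/302303 = 62570154921/351276086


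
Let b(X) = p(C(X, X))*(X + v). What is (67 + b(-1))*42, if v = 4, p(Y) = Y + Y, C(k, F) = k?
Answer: 2562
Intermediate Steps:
p(Y) = 2*Y
b(X) = 2*X*(4 + X) (b(X) = (2*X)*(X + 4) = (2*X)*(4 + X) = 2*X*(4 + X))
(67 + b(-1))*42 = (67 + 2*(-1)*(4 - 1))*42 = (67 + 2*(-1)*3)*42 = (67 - 6)*42 = 61*42 = 2562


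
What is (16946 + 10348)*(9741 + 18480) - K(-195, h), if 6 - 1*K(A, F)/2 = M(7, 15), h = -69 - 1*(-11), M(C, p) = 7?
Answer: 770263976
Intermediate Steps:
h = -58 (h = -69 + 11 = -58)
K(A, F) = -2 (K(A, F) = 12 - 2*7 = 12 - 14 = -2)
(16946 + 10348)*(9741 + 18480) - K(-195, h) = (16946 + 10348)*(9741 + 18480) - 1*(-2) = 27294*28221 + 2 = 770263974 + 2 = 770263976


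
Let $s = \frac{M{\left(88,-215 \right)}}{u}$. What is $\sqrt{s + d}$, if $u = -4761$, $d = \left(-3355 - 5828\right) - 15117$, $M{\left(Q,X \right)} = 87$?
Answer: $\frac{i \sqrt{115692387}}{69} \approx 155.88 i$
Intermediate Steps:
$d = -24300$ ($d = -9183 - 15117 = -24300$)
$s = - \frac{29}{1587}$ ($s = \frac{87}{-4761} = 87 \left(- \frac{1}{4761}\right) = - \frac{29}{1587} \approx -0.018273$)
$\sqrt{s + d} = \sqrt{- \frac{29}{1587} - 24300} = \sqrt{- \frac{38564129}{1587}} = \frac{i \sqrt{115692387}}{69}$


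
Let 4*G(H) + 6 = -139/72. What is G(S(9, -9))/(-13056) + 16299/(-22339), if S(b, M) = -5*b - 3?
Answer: -61273570703/83997499392 ≈ -0.72947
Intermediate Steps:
S(b, M) = -3 - 5*b
G(H) = -571/288 (G(H) = -3/2 + (-139/72)/4 = -3/2 + (-139*1/72)/4 = -3/2 + (¼)*(-139/72) = -3/2 - 139/288 = -571/288)
G(S(9, -9))/(-13056) + 16299/(-22339) = -571/288/(-13056) + 16299/(-22339) = -571/288*(-1/13056) + 16299*(-1/22339) = 571/3760128 - 16299/22339 = -61273570703/83997499392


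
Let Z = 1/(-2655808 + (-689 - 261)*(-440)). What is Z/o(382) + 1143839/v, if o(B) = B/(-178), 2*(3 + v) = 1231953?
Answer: 325934159479889/175520140921872 ≈ 1.8570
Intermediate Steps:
v = 1231947/2 (v = -3 + (½)*1231953 = -3 + 1231953/2 = 1231947/2 ≈ 6.1597e+5)
Z = -1/2237808 (Z = 1/(-2655808 - 950*(-440)) = 1/(-2655808 + 418000) = 1/(-2237808) = -1/2237808 ≈ -4.4687e-7)
o(B) = -B/178 (o(B) = B*(-1/178) = -B/178)
Z/o(382) + 1143839/v = -1/(2237808*((-1/178*382))) + 1143839/(1231947/2) = -1/(2237808*(-191/89)) + 1143839*(2/1231947) = -1/2237808*(-89/191) + 2287678/1231947 = 89/427421328 + 2287678/1231947 = 325934159479889/175520140921872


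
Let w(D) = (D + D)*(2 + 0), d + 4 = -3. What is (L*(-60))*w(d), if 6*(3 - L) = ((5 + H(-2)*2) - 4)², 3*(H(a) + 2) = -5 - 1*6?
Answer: -223720/9 ≈ -24858.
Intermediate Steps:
d = -7 (d = -4 - 3 = -7)
H(a) = -17/3 (H(a) = -2 + (-5 - 1*6)/3 = -2 + (-5 - 6)/3 = -2 + (⅓)*(-11) = -2 - 11/3 = -17/3)
w(D) = 4*D (w(D) = (2*D)*2 = 4*D)
L = -799/54 (L = 3 - ((5 - 17/3*2) - 4)²/6 = 3 - ((5 - 34/3) - 4)²/6 = 3 - (-19/3 - 4)²/6 = 3 - (-31/3)²/6 = 3 - ⅙*961/9 = 3 - 961/54 = -799/54 ≈ -14.796)
(L*(-60))*w(d) = (-799/54*(-60))*(4*(-7)) = (7990/9)*(-28) = -223720/9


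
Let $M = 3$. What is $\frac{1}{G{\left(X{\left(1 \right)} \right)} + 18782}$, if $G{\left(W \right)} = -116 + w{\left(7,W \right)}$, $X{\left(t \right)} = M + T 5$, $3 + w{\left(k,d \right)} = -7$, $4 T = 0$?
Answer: $\frac{1}{18656} \approx 5.3602 \cdot 10^{-5}$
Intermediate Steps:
$T = 0$ ($T = \frac{1}{4} \cdot 0 = 0$)
$w{\left(k,d \right)} = -10$ ($w{\left(k,d \right)} = -3 - 7 = -10$)
$X{\left(t \right)} = 3$ ($X{\left(t \right)} = 3 + 0 \cdot 5 = 3 + 0 = 3$)
$G{\left(W \right)} = -126$ ($G{\left(W \right)} = -116 - 10 = -126$)
$\frac{1}{G{\left(X{\left(1 \right)} \right)} + 18782} = \frac{1}{-126 + 18782} = \frac{1}{18656}$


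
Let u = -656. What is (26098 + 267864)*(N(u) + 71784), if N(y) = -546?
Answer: 20941264956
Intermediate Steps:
(26098 + 267864)*(N(u) + 71784) = (26098 + 267864)*(-546 + 71784) = 293962*71238 = 20941264956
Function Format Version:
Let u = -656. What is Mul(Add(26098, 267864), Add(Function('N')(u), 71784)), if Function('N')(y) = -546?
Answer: 20941264956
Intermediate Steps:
Mul(Add(26098, 267864), Add(Function('N')(u), 71784)) = Mul(Add(26098, 267864), Add(-546, 71784)) = Mul(293962, 71238) = 20941264956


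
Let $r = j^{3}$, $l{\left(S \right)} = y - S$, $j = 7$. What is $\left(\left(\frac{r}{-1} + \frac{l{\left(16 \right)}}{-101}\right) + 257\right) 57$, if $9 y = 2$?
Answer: $- \frac{1482608}{303} \approx -4893.1$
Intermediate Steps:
$y = \frac{2}{9}$ ($y = \frac{1}{9} \cdot 2 = \frac{2}{9} \approx 0.22222$)
$l{\left(S \right)} = \frac{2}{9} - S$
$r = 343$ ($r = 7^{3} = 343$)
$\left(\left(\frac{r}{-1} + \frac{l{\left(16 \right)}}{-101}\right) + 257\right) 57 = \left(\left(\frac{343}{-1} + \frac{\frac{2}{9} - 16}{-101}\right) + 257\right) 57 = \left(\left(343 \left(-1\right) + \left(\frac{2}{9} - 16\right) \left(- \frac{1}{101}\right)\right) + 257\right) 57 = \left(\left(-343 - - \frac{142}{909}\right) + 257\right) 57 = \left(\left(-343 + \frac{142}{909}\right) + 257\right) 57 = \left(- \frac{311645}{909} + 257\right) 57 = \left(- \frac{78032}{909}\right) 57 = - \frac{1482608}{303}$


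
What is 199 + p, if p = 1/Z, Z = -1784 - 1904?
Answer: 733911/3688 ≈ 199.00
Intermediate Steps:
Z = -3688
p = -1/3688 (p = 1/(-3688) = -1/3688 ≈ -0.00027115)
199 + p = 199 - 1/3688 = 733911/3688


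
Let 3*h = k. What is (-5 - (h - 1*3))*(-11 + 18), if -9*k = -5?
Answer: -413/27 ≈ -15.296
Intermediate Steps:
k = 5/9 (k = -⅑*(-5) = 5/9 ≈ 0.55556)
h = 5/27 (h = (⅓)*(5/9) = 5/27 ≈ 0.18519)
(-5 - (h - 1*3))*(-11 + 18) = (-5 - (5/27 - 1*3))*(-11 + 18) = (-5 - (5/27 - 3))*7 = (-5 - 1*(-76/27))*7 = (-5 + 76/27)*7 = -59/27*7 = -413/27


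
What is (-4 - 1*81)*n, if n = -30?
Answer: 2550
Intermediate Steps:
(-4 - 1*81)*n = (-4 - 1*81)*(-30) = (-4 - 81)*(-30) = -85*(-30) = 2550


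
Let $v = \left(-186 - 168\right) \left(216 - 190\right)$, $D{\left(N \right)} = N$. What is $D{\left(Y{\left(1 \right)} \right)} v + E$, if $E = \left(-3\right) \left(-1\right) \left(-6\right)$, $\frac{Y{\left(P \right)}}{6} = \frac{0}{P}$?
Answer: $-18$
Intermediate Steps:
$Y{\left(P \right)} = 0$ ($Y{\left(P \right)} = 6 \frac{0}{P} = 6 \cdot 0 = 0$)
$E = -18$ ($E = 3 \left(-6\right) = -18$)
$v = -9204$ ($v = \left(-354\right) 26 = -9204$)
$D{\left(Y{\left(1 \right)} \right)} v + E = 0 \left(-9204\right) - 18 = 0 - 18 = -18$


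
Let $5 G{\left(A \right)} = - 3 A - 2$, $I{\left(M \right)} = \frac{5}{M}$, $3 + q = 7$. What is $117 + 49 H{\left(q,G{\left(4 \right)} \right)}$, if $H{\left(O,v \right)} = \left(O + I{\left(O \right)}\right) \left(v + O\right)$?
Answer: $\frac{4257}{10} \approx 425.7$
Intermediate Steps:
$q = 4$ ($q = -3 + 7 = 4$)
$G{\left(A \right)} = - \frac{2}{5} - \frac{3 A}{5}$ ($G{\left(A \right)} = \frac{- 3 A - 2}{5} = \frac{-2 - 3 A}{5} = - \frac{2}{5} - \frac{3 A}{5}$)
$H{\left(O,v \right)} = \left(O + v\right) \left(O + \frac{5}{O}\right)$ ($H{\left(O,v \right)} = \left(O + \frac{5}{O}\right) \left(v + O\right) = \left(O + \frac{5}{O}\right) \left(O + v\right) = \left(O + v\right) \left(O + \frac{5}{O}\right)$)
$117 + 49 H{\left(q,G{\left(4 \right)} \right)} = 117 + 49 \left(5 + 4^{2} + 4 \left(- \frac{2}{5} - \frac{12}{5}\right) + \frac{5 \left(- \frac{2}{5} - \frac{12}{5}\right)}{4}\right) = 117 + 49 \left(5 + 16 + 4 \left(- \frac{2}{5} - \frac{12}{5}\right) + 5 \left(- \frac{2}{5} - \frac{12}{5}\right) \frac{1}{4}\right) = 117 + 49 \left(5 + 16 + 4 \left(- \frac{14}{5}\right) + 5 \left(- \frac{14}{5}\right) \frac{1}{4}\right) = 117 + 49 \left(5 + 16 - \frac{56}{5} - \frac{7}{2}\right) = 117 + 49 \cdot \frac{63}{10} = 117 + \frac{3087}{10} = \frac{4257}{10}$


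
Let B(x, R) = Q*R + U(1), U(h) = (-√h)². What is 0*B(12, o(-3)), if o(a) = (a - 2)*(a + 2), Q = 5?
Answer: 0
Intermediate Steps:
o(a) = (-2 + a)*(2 + a)
U(h) = h
B(x, R) = 1 + 5*R (B(x, R) = 5*R + 1 = 1 + 5*R)
0*B(12, o(-3)) = 0*(1 + 5*(-4 + (-3)²)) = 0*(1 + 5*(-4 + 9)) = 0*(1 + 5*5) = 0*(1 + 25) = 0*26 = 0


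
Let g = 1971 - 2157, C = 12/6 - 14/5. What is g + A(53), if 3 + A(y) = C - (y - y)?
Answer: -949/5 ≈ -189.80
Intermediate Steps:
C = -⅘ (C = 12*(⅙) - 14*⅕ = 2 - 14/5 = -⅘ ≈ -0.80000)
g = -186
A(y) = -19/5 (A(y) = -3 + (-⅘ - (y - y)) = -3 + (-⅘ - 1*0) = -3 + (-⅘ + 0) = -3 - ⅘ = -19/5)
g + A(53) = -186 - 19/5 = -949/5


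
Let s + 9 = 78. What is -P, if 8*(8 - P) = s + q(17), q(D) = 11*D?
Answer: 24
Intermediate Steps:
s = 69 (s = -9 + 78 = 69)
P = -24 (P = 8 - (69 + 11*17)/8 = 8 - (69 + 187)/8 = 8 - 1/8*256 = 8 - 32 = -24)
-P = -1*(-24) = 24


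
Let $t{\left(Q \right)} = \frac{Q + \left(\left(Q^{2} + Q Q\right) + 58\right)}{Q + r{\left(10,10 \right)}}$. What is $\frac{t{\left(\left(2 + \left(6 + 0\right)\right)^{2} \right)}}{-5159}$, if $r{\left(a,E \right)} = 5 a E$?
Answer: $- \frac{4157}{1454838} \approx -0.0028574$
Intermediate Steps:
$r{\left(a,E \right)} = 5 E a$
$t{\left(Q \right)} = \frac{58 + Q + 2 Q^{2}}{500 + Q}$ ($t{\left(Q \right)} = \frac{Q + \left(\left(Q^{2} + Q Q\right) + 58\right)}{Q + 5 \cdot 10 \cdot 10} = \frac{Q + \left(\left(Q^{2} + Q^{2}\right) + 58\right)}{Q + 500} = \frac{Q + \left(2 Q^{2} + 58\right)}{500 + Q} = \frac{Q + \left(58 + 2 Q^{2}\right)}{500 + Q} = \frac{58 + Q + 2 Q^{2}}{500 + Q}$)
$\frac{t{\left(\left(2 + \left(6 + 0\right)\right)^{2} \right)}}{-5159} = \frac{\frac{1}{500 + \left(2 + \left(6 + 0\right)\right)^{2}} \left(58 + \left(2 + \left(6 + 0\right)\right)^{2} + 2 \left(\left(2 + \left(6 + 0\right)\right)^{2}\right)^{2}\right)}{-5159} = \frac{58 + \left(2 + 6\right)^{2} + 2 \left(\left(2 + 6\right)^{2}\right)^{2}}{500 + \left(2 + 6\right)^{2}} \left(- \frac{1}{5159}\right) = \frac{58 + 8^{2} + 2 \left(8^{2}\right)^{2}}{500 + 8^{2}} \left(- \frac{1}{5159}\right) = \frac{58 + 64 + 2 \cdot 64^{2}}{500 + 64} \left(- \frac{1}{5159}\right) = \frac{58 + 64 + 2 \cdot 4096}{564} \left(- \frac{1}{5159}\right) = \frac{58 + 64 + 8192}{564} \left(- \frac{1}{5159}\right) = \frac{1}{564} \cdot 8314 \left(- \frac{1}{5159}\right) = \frac{4157}{282} \left(- \frac{1}{5159}\right) = - \frac{4157}{1454838}$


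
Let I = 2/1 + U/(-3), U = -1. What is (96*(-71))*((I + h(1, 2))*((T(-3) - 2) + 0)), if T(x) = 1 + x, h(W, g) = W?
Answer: 90880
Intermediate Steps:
I = 7/3 (I = 2/1 - 1/(-3) = 2*1 - 1*(-⅓) = 2 + ⅓ = 7/3 ≈ 2.3333)
(96*(-71))*((I + h(1, 2))*((T(-3) - 2) + 0)) = (96*(-71))*((7/3 + 1)*(((1 - 3) - 2) + 0)) = -22720*((-2 - 2) + 0) = -22720*(-4 + 0) = -22720*(-4) = -6816*(-40/3) = 90880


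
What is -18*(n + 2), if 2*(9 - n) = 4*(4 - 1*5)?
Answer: -234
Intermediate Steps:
n = 11 (n = 9 - 2*(4 - 1*5) = 9 - 2*(4 - 5) = 9 - 2*(-1) = 9 - ½*(-4) = 9 + 2 = 11)
-18*(n + 2) = -18*(11 + 2) = -18*13 = -234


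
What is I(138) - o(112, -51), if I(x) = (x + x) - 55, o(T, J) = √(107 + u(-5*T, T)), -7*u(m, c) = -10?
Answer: 221 - √5313/7 ≈ 210.59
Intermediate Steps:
u(m, c) = 10/7 (u(m, c) = -⅐*(-10) = 10/7)
o(T, J) = √5313/7 (o(T, J) = √(107 + 10/7) = √(759/7) = √5313/7)
I(x) = -55 + 2*x (I(x) = 2*x - 55 = -55 + 2*x)
I(138) - o(112, -51) = (-55 + 2*138) - √5313/7 = (-55 + 276) - √5313/7 = 221 - √5313/7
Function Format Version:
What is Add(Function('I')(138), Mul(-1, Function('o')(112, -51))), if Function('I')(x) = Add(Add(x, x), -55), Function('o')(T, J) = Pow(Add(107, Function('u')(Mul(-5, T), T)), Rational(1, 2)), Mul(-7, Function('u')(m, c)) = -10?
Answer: Add(221, Mul(Rational(-1, 7), Pow(5313, Rational(1, 2)))) ≈ 210.59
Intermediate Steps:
Function('u')(m, c) = Rational(10, 7) (Function('u')(m, c) = Mul(Rational(-1, 7), -10) = Rational(10, 7))
Function('o')(T, J) = Mul(Rational(1, 7), Pow(5313, Rational(1, 2))) (Function('o')(T, J) = Pow(Add(107, Rational(10, 7)), Rational(1, 2)) = Pow(Rational(759, 7), Rational(1, 2)) = Mul(Rational(1, 7), Pow(5313, Rational(1, 2))))
Function('I')(x) = Add(-55, Mul(2, x)) (Function('I')(x) = Add(Mul(2, x), -55) = Add(-55, Mul(2, x)))
Add(Function('I')(138), Mul(-1, Function('o')(112, -51))) = Add(Add(-55, Mul(2, 138)), Mul(-1, Mul(Rational(1, 7), Pow(5313, Rational(1, 2))))) = Add(Add(-55, 276), Mul(Rational(-1, 7), Pow(5313, Rational(1, 2)))) = Add(221, Mul(Rational(-1, 7), Pow(5313, Rational(1, 2))))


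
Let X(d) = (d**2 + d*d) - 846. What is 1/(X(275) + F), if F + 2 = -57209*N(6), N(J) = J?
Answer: -1/192852 ≈ -5.1853e-6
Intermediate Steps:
X(d) = -846 + 2*d**2 (X(d) = (d**2 + d**2) - 846 = 2*d**2 - 846 = -846 + 2*d**2)
F = -343256 (F = -2 - 57209*6 = -2 - 343254 = -343256)
1/(X(275) + F) = 1/((-846 + 2*275**2) - 343256) = 1/((-846 + 2*75625) - 343256) = 1/((-846 + 151250) - 343256) = 1/(150404 - 343256) = 1/(-192852) = -1/192852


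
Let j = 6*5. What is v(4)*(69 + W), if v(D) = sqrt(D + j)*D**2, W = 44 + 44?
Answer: 2512*sqrt(34) ≈ 14647.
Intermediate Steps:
W = 88
j = 30
v(D) = D**2*sqrt(30 + D) (v(D) = sqrt(D + 30)*D**2 = sqrt(30 + D)*D**2 = D**2*sqrt(30 + D))
v(4)*(69 + W) = (4**2*sqrt(30 + 4))*(69 + 88) = (16*sqrt(34))*157 = 2512*sqrt(34)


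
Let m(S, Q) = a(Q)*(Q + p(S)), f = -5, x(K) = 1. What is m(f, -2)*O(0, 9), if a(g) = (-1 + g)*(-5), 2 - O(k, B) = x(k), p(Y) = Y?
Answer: -105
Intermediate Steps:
O(k, B) = 1 (O(k, B) = 2 - 1*1 = 2 - 1 = 1)
a(g) = 5 - 5*g
m(S, Q) = (5 - 5*Q)*(Q + S)
m(f, -2)*O(0, 9) = -5*(-1 - 2)*(-2 - 5)*1 = -5*(-3)*(-7)*1 = -105*1 = -105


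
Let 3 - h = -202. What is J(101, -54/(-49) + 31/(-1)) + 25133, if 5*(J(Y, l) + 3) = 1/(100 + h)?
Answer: 38323251/1525 ≈ 25130.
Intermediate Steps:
h = 205 (h = 3 - 1*(-202) = 3 + 202 = 205)
J(Y, l) = -4574/1525 (J(Y, l) = -3 + 1/(5*(100 + 205)) = -3 + (1/5)/305 = -3 + (1/5)*(1/305) = -3 + 1/1525 = -4574/1525)
J(101, -54/(-49) + 31/(-1)) + 25133 = -4574/1525 + 25133 = 38323251/1525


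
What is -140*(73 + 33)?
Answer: -14840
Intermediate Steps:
-140*(73 + 33) = -140*106 = -14840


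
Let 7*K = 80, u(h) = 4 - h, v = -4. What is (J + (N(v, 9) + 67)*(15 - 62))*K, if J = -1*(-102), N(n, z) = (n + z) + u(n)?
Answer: -292640/7 ≈ -41806.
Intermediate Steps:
N(n, z) = 4 + z (N(n, z) = (n + z) + (4 - n) = 4 + z)
K = 80/7 (K = (⅐)*80 = 80/7 ≈ 11.429)
J = 102
(J + (N(v, 9) + 67)*(15 - 62))*K = (102 + ((4 + 9) + 67)*(15 - 62))*(80/7) = (102 + (13 + 67)*(-47))*(80/7) = (102 + 80*(-47))*(80/7) = (102 - 3760)*(80/7) = -3658*80/7 = -292640/7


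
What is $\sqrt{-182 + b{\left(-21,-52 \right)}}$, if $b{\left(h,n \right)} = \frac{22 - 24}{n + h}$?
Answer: $\frac{18 i \sqrt{2993}}{73} \approx 13.49 i$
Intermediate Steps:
$b{\left(h,n \right)} = - \frac{2}{h + n}$
$\sqrt{-182 + b{\left(-21,-52 \right)}} = \sqrt{-182 - \frac{2}{-21 - 52}} = \sqrt{-182 - \frac{2}{-73}} = \sqrt{-182 - - \frac{2}{73}} = \sqrt{-182 + \frac{2}{73}} = \sqrt{- \frac{13284}{73}} = \frac{18 i \sqrt{2993}}{73}$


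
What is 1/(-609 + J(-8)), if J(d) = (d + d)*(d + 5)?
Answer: -1/561 ≈ -0.0017825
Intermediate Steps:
J(d) = 2*d*(5 + d) (J(d) = (2*d)*(5 + d) = 2*d*(5 + d))
1/(-609 + J(-8)) = 1/(-609 + 2*(-8)*(5 - 8)) = 1/(-609 + 2*(-8)*(-3)) = 1/(-609 + 48) = 1/(-561) = -1/561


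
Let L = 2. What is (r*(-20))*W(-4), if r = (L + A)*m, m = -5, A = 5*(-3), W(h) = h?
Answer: 5200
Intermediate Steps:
A = -15
r = 65 (r = (2 - 15)*(-5) = -13*(-5) = 65)
(r*(-20))*W(-4) = (65*(-20))*(-4) = -1300*(-4) = 5200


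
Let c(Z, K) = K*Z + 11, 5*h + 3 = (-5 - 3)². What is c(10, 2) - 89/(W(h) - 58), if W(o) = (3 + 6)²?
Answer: 624/23 ≈ 27.130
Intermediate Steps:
h = 61/5 (h = -⅗ + (-5 - 3)²/5 = -⅗ + (⅕)*(-8)² = -⅗ + (⅕)*64 = -⅗ + 64/5 = 61/5 ≈ 12.200)
c(Z, K) = 11 + K*Z
W(o) = 81 (W(o) = 9² = 81)
c(10, 2) - 89/(W(h) - 58) = (11 + 2*10) - 89/(81 - 58) = (11 + 20) - 89/23 = 31 + (1/23)*(-89) = 31 - 89/23 = 624/23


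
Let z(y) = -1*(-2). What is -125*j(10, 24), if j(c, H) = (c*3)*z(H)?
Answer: -7500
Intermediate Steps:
z(y) = 2
j(c, H) = 6*c (j(c, H) = (c*3)*2 = (3*c)*2 = 6*c)
-125*j(10, 24) = -750*10 = -125*60 = -7500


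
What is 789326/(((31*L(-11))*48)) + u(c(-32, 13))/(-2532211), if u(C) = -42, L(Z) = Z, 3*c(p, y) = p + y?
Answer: -90851786015/1883964984 ≈ -48.224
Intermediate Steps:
c(p, y) = p/3 + y/3 (c(p, y) = (p + y)/3 = p/3 + y/3)
789326/(((31*L(-11))*48)) + u(c(-32, 13))/(-2532211) = 789326/(((31*(-11))*48)) - 42/(-2532211) = 789326/((-341*48)) - 42*(-1/2532211) = 789326/(-16368) + 42/2532211 = 789326*(-1/16368) + 42/2532211 = -394663/8184 + 42/2532211 = -90851786015/1883964984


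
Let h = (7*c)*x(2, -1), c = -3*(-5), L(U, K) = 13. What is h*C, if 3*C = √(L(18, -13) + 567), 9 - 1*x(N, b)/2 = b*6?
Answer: 2100*√145 ≈ 25287.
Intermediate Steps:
x(N, b) = 18 - 12*b (x(N, b) = 18 - 2*b*6 = 18 - 12*b)
c = 15
C = 2*√145/3 (C = √(13 + 567)/3 = √580/3 = (2*√145)/3 = 2*√145/3 ≈ 8.0277)
h = 3150 (h = (7*15)*(18 - 12*(-1)) = 105*(18 + 12) = 105*30 = 3150)
h*C = 3150*(2*√145/3) = 2100*√145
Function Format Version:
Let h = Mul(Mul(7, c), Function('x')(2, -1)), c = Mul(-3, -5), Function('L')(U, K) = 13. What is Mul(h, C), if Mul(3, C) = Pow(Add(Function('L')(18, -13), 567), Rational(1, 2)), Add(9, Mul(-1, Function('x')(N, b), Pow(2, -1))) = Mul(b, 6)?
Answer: Mul(2100, Pow(145, Rational(1, 2))) ≈ 25287.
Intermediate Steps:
Function('x')(N, b) = Add(18, Mul(-12, b)) (Function('x')(N, b) = Add(18, Mul(-2, Mul(b, 6))) = Add(18, Mul(-2, Mul(6, b))) = Add(18, Mul(-12, b)))
c = 15
C = Mul(Rational(2, 3), Pow(145, Rational(1, 2))) (C = Mul(Rational(1, 3), Pow(Add(13, 567), Rational(1, 2))) = Mul(Rational(1, 3), Pow(580, Rational(1, 2))) = Mul(Rational(1, 3), Mul(2, Pow(145, Rational(1, 2)))) = Mul(Rational(2, 3), Pow(145, Rational(1, 2))) ≈ 8.0277)
h = 3150 (h = Mul(Mul(7, 15), Add(18, Mul(-12, -1))) = Mul(105, Add(18, 12)) = Mul(105, 30) = 3150)
Mul(h, C) = Mul(3150, Mul(Rational(2, 3), Pow(145, Rational(1, 2)))) = Mul(2100, Pow(145, Rational(1, 2)))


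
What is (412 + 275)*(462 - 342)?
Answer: 82440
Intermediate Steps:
(412 + 275)*(462 - 342) = 687*120 = 82440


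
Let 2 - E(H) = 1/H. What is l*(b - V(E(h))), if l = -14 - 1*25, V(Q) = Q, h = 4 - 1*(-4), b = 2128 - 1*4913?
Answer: 869505/8 ≈ 1.0869e+5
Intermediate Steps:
b = -2785 (b = 2128 - 4913 = -2785)
h = 8 (h = 4 + 4 = 8)
E(H) = 2 - 1/H
l = -39 (l = -14 - 25 = -39)
l*(b - V(E(h))) = -39*(-2785 - (2 - 1/8)) = -39*(-2785 - (2 - 1*⅛)) = -39*(-2785 - (2 - ⅛)) = -39*(-2785 - 1*15/8) = -39*(-2785 - 15/8) = -39*(-22295/8) = 869505/8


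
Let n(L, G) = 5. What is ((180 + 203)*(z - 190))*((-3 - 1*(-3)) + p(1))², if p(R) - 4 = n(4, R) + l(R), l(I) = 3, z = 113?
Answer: -4246704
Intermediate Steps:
p(R) = 12 (p(R) = 4 + (5 + 3) = 4 + 8 = 12)
((180 + 203)*(z - 190))*((-3 - 1*(-3)) + p(1))² = ((180 + 203)*(113 - 190))*((-3 - 1*(-3)) + 12)² = (383*(-77))*((-3 + 3) + 12)² = -29491*(0 + 12)² = -29491*12² = -29491*144 = -4246704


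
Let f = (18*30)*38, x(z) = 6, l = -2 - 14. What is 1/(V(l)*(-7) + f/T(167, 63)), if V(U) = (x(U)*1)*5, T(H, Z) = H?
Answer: -167/14550 ≈ -0.011478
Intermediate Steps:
l = -16
V(U) = 30 (V(U) = (6*1)*5 = 6*5 = 30)
f = 20520 (f = 540*38 = 20520)
1/(V(l)*(-7) + f/T(167, 63)) = 1/(30*(-7) + 20520/167) = 1/(-210 + 20520*(1/167)) = 1/(-210 + 20520/167) = 1/(-14550/167) = -167/14550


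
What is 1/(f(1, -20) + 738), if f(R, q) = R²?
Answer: 1/739 ≈ 0.0013532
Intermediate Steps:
1/(f(1, -20) + 738) = 1/(1² + 738) = 1/(1 + 738) = 1/739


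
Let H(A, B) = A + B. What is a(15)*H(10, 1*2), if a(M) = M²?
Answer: 2700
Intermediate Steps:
a(15)*H(10, 1*2) = 15²*(10 + 1*2) = 225*(10 + 2) = 225*12 = 2700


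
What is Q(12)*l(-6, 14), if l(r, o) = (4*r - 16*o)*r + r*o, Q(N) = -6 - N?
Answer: -25272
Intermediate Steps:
l(r, o) = o*r + r*(-16*o + 4*r) (l(r, o) = (-16*o + 4*r)*r + o*r = r*(-16*o + 4*r) + o*r = o*r + r*(-16*o + 4*r))
Q(12)*l(-6, 14) = (-6 - 1*12)*(-6*(-15*14 + 4*(-6))) = (-6 - 12)*(-6*(-210 - 24)) = -(-108)*(-234) = -18*1404 = -25272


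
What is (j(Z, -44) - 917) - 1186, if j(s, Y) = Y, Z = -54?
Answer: -2147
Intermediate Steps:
(j(Z, -44) - 917) - 1186 = (-44 - 917) - 1186 = -961 - 1186 = -2147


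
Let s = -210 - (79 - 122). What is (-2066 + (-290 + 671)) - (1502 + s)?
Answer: -3020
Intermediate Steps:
s = -167 (s = -210 - 1*(-43) = -210 + 43 = -167)
(-2066 + (-290 + 671)) - (1502 + s) = (-2066 + (-290 + 671)) - (1502 - 167) = (-2066 + 381) - 1*1335 = -1685 - 1335 = -3020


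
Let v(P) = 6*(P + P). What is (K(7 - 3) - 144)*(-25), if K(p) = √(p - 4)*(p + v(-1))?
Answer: 3600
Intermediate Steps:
v(P) = 12*P (v(P) = 6*(2*P) = 12*P)
K(p) = √(-4 + p)*(-12 + p) (K(p) = √(p - 4)*(p + 12*(-1)) = √(-4 + p)*(p - 12) = √(-4 + p)*(-12 + p))
(K(7 - 3) - 144)*(-25) = (√(-4 + (7 - 3))*(-12 + (7 - 3)) - 144)*(-25) = (√(-4 + 4)*(-12 + 4) - 144)*(-25) = (√0*(-8) - 144)*(-25) = (0*(-8) - 144)*(-25) = (0 - 144)*(-25) = -144*(-25) = 3600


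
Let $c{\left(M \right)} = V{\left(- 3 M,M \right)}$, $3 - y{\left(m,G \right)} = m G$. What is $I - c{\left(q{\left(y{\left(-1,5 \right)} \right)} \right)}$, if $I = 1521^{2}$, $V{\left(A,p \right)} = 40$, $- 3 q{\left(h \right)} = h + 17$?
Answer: $2313401$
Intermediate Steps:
$y{\left(m,G \right)} = 3 - G m$ ($y{\left(m,G \right)} = 3 - m G = 3 - G m$)
$q{\left(h \right)} = - \frac{17}{3} - \frac{h}{3}$ ($q{\left(h \right)} = - \frac{h + 17}{3} = - \frac{17 + h}{3} = - \frac{17}{3} - \frac{h}{3}$)
$c{\left(M \right)} = 40$
$I = 2313441$
$I - c{\left(q{\left(y{\left(-1,5 \right)} \right)} \right)} = 2313441 - 40 = 2313401$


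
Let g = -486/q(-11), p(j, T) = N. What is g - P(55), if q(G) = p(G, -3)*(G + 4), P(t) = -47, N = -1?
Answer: -157/7 ≈ -22.429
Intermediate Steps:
p(j, T) = -1
q(G) = -4 - G (q(G) = -(G + 4) = -(4 + G) = -4 - G)
g = -486/7 (g = -486/(-4 - 1*(-11)) = -486/(-4 + 11) = -486/7 ≈ -69.429)
g - P(55) = -486/7 - 1*(-47) = -486/7 + 47 = -157/7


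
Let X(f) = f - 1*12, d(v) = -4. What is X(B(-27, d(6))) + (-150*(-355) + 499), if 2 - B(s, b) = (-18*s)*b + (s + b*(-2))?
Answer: 55702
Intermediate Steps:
B(s, b) = 2 - s + 2*b + 18*b*s (B(s, b) = 2 - ((-18*s)*b + (s + b*(-2))) = 2 - (-18*b*s + (s - 2*b)) = 2 - (s - 2*b - 18*b*s) = 2 + (-s + 2*b + 18*b*s) = 2 - s + 2*b + 18*b*s)
X(f) = -12 + f (X(f) = f - 12 = -12 + f)
X(B(-27, d(6))) + (-150*(-355) + 499) = (-12 + (2 - 1*(-27) + 2*(-4) + 18*(-4)*(-27))) + (-150*(-355) + 499) = (-12 + (2 + 27 - 8 + 1944)) + (53250 + 499) = (-12 + 1965) + 53749 = 1953 + 53749 = 55702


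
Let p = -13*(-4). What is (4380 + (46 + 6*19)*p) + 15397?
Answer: 28097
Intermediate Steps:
p = 52
(4380 + (46 + 6*19)*p) + 15397 = (4380 + (46 + 6*19)*52) + 15397 = (4380 + (46 + 114)*52) + 15397 = (4380 + 160*52) + 15397 = (4380 + 8320) + 15397 = 12700 + 15397 = 28097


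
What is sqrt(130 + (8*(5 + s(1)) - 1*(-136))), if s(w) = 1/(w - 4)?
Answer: sqrt(2730)/3 ≈ 17.416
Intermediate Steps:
s(w) = 1/(-4 + w)
sqrt(130 + (8*(5 + s(1)) - 1*(-136))) = sqrt(130 + (8*(5 + 1/(-4 + 1)) - 1*(-136))) = sqrt(130 + (8*(5 + 1/(-3)) + 136)) = sqrt(130 + (8*(5 - 1/3) + 136)) = sqrt(130 + (8*(14/3) + 136)) = sqrt(130 + (112/3 + 136)) = sqrt(130 + 520/3) = sqrt(910/3) = sqrt(2730)/3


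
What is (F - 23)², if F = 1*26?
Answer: 9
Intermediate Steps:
F = 26
(F - 23)² = (26 - 23)² = 3² = 9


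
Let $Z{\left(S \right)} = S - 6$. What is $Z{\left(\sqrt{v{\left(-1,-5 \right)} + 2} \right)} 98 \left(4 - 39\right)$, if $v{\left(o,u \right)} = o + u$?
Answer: $20580 - 6860 i \approx 20580.0 - 6860.0 i$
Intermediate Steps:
$Z{\left(S \right)} = -6 + S$
$Z{\left(\sqrt{v{\left(-1,-5 \right)} + 2} \right)} 98 \left(4 - 39\right) = \left(-6 + \sqrt{\left(-1 - 5\right) + 2}\right) 98 \left(4 - 39\right) = \left(-6 + \sqrt{-6 + 2}\right) 98 \left(4 - 39\right) = \left(-6 + \sqrt{-4}\right) 98 \left(-35\right) = \left(-6 + 2 i\right) 98 \left(-35\right) = \left(-588 + 196 i\right) \left(-35\right) = 20580 - 6860 i$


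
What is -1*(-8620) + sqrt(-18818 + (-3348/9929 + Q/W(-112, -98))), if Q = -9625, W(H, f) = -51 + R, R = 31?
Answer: 8620 + I*sqrt(7231049971395)/19858 ≈ 8620.0 + 135.41*I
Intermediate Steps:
W(H, f) = -20 (W(H, f) = -51 + 31 = -20)
-1*(-8620) + sqrt(-18818 + (-3348/9929 + Q/W(-112, -98))) = -1*(-8620) + sqrt(-18818 + (-3348/9929 - 9625/(-20))) = 8620 + sqrt(-18818 + (-3348*1/9929 - 9625*(-1/20))) = 8620 + sqrt(-18818 + (-3348/9929 + 1925/4)) = 8620 + sqrt(-18818 + 19099933/39716) = 8620 + sqrt(-728275755/39716) = 8620 + I*sqrt(7231049971395)/19858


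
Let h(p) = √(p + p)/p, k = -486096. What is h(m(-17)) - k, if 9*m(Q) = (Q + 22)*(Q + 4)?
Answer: 486096 - 3*I*√130/65 ≈ 4.861e+5 - 0.52623*I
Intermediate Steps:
m(Q) = (4 + Q)*(22 + Q)/9 (m(Q) = ((Q + 22)*(Q + 4))/9 = ((22 + Q)*(4 + Q))/9 = ((4 + Q)*(22 + Q))/9 = (4 + Q)*(22 + Q)/9)
h(p) = √2/√p (h(p) = √(2*p)/p = (√2*√p)/p = √2/√p)
h(m(-17)) - k = √2/√(88/9 + (⅑)*(-17)² + (26/9)*(-17)) - 1*(-486096) = √2/√(88/9 + (⅑)*289 - 442/9) + 486096 = √2/√(88/9 + 289/9 - 442/9) + 486096 = √2/√(-65/9) + 486096 = √2*(-3*I*√65/65) + 486096 = -3*I*√130/65 + 486096 = 486096 - 3*I*√130/65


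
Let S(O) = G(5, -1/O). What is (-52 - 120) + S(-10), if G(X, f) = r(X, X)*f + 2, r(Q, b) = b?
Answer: -339/2 ≈ -169.50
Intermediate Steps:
G(X, f) = 2 + X*f (G(X, f) = X*f + 2 = 2 + X*f)
S(O) = 2 - 5/O (S(O) = 2 + 5*(-1/O) = 2 - 5/O)
(-52 - 120) + S(-10) = (-52 - 120) + (2 - 5/(-10)) = -172 + (2 - 5*(-1/10)) = -172 + (2 + 1/2) = -172 + 5/2 = -339/2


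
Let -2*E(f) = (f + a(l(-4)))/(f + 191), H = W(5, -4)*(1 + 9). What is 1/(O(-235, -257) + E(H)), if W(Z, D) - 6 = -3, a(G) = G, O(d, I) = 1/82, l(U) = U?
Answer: -1394/65 ≈ -21.446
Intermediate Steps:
O(d, I) = 1/82
W(Z, D) = 3 (W(Z, D) = 6 - 3 = 3)
H = 30 (H = 3*(1 + 9) = 3*10 = 30)
E(f) = -(-4 + f)/(2*(191 + f)) (E(f) = -(f - 4)/(2*(f + 191)) = -(-4 + f)/(2*(191 + f)))
1/(O(-235, -257) + E(H)) = 1/(1/82 + (4 - 1*30)/(2*(191 + 30))) = 1/(1/82 + (½)*(4 - 30)/221) = 1/(1/82 + (½)*(1/221)*(-26)) = 1/(1/82 - 1/17) = 1/(-65/1394) = -1394/65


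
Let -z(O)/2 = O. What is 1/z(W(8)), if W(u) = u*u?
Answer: -1/128 ≈ -0.0078125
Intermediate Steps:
W(u) = u²
z(O) = -2*O
1/z(W(8)) = 1/(-2*8²) = 1/(-2*64) = 1/(-128) = -1/128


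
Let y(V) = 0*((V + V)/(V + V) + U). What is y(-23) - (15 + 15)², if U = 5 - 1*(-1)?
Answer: -900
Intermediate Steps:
U = 6 (U = 5 + 1 = 6)
y(V) = 0 (y(V) = 0*((V + V)/(V + V) + 6) = 0*((2*V)/((2*V)) + 6) = 0*((2*V)*(1/(2*V)) + 6) = 0*(1 + 6) = 0*7 = 0)
y(-23) - (15 + 15)² = 0 - (15 + 15)² = 0 - 1*30² = 0 - 1*900 = 0 - 900 = -900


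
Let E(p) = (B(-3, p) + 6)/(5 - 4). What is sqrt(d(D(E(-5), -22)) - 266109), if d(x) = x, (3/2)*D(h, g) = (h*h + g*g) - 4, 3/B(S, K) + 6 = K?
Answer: I*sqrt(32157823)/11 ≈ 515.53*I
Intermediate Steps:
B(S, K) = 3/(-6 + K)
E(p) = 6 + 3/(-6 + p) (E(p) = (3/(-6 + p) + 6)/(5 - 4) = (6 + 3/(-6 + p))/1 = (6 + 3/(-6 + p))*1 = 6 + 3/(-6 + p))
D(h, g) = -8/3 + 2*g**2/3 + 2*h**2/3 (D(h, g) = 2*((h*h + g*g) - 4)/3 = 2*((h**2 + g**2) - 4)/3 = 2*((g**2 + h**2) - 4)/3 = 2*(-4 + g**2 + h**2)/3 = -8/3 + 2*g**2/3 + 2*h**2/3)
sqrt(d(D(E(-5), -22)) - 266109) = sqrt((-8/3 + (2/3)*(-22)**2 + 2*(3*(-11 + 2*(-5))/(-6 - 5))**2/3) - 266109) = sqrt((-8/3 + (2/3)*484 + 2*(3*(-11 - 10)/(-11))**2/3) - 266109) = sqrt((-8/3 + 968/3 + 2*(3*(-1/11)*(-21))**2/3) - 266109) = sqrt((-8/3 + 968/3 + 2*(63/11)**2/3) - 266109) = sqrt((-8/3 + 968/3 + (2/3)*(3969/121)) - 266109) = sqrt((-8/3 + 968/3 + 2646/121) - 266109) = sqrt(41366/121 - 266109) = sqrt(-32157823/121) = I*sqrt(32157823)/11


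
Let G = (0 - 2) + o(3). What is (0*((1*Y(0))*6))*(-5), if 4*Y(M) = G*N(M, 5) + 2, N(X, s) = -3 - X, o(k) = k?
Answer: 0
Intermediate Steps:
G = 1 (G = (0 - 2) + 3 = -2 + 3 = 1)
Y(M) = -¼ - M/4 (Y(M) = (1*(-3 - M) + 2)/4 = ((-3 - M) + 2)/4 = (-1 - M)/4 = -¼ - M/4)
(0*((1*Y(0))*6))*(-5) = (0*((1*(-¼ - ¼*0))*6))*(-5) = (0*((1*(-¼ + 0))*6))*(-5) = (0*((1*(-¼))*6))*(-5) = (0*(-¼*6))*(-5) = (0*(-3/2))*(-5) = 0*(-5) = 0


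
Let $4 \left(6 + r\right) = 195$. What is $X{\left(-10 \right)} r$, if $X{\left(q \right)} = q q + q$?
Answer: $\frac{7695}{2} \approx 3847.5$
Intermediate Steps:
$r = \frac{171}{4}$ ($r = -6 + \frac{1}{4} \cdot 195 = -6 + \frac{195}{4} = \frac{171}{4} \approx 42.75$)
$X{\left(q \right)} = q + q^{2}$ ($X{\left(q \right)} = q^{2} + q = q + q^{2}$)
$X{\left(-10 \right)} r = - 10 \left(1 - 10\right) \frac{171}{4} = \left(-10\right) \left(-9\right) \frac{171}{4} = 90 \cdot \frac{171}{4} = \frac{7695}{2}$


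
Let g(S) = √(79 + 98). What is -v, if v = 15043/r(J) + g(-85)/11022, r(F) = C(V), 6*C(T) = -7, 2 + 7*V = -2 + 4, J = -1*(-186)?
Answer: 12894 - √177/11022 ≈ 12894.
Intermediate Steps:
g(S) = √177
J = 186
V = 0 (V = -2/7 + (-2 + 4)/7 = -2/7 + (⅐)*2 = -2/7 + 2/7 = 0)
C(T) = -7/6 (C(T) = (⅙)*(-7) = -7/6)
r(F) = -7/6
v = -12894 + √177/11022 (v = 15043/(-7/6) + √177/11022 = 15043*(-6/7) + √177*(1/11022) = -12894 + √177/11022 ≈ -12894.)
-v = -(-12894 + √177/11022) = 12894 - √177/11022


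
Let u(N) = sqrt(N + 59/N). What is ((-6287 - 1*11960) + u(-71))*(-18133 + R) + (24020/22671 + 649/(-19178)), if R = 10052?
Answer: 64110708010285147/434784438 - 80810*I*sqrt(3621)/71 ≈ 1.4745e+8 - 68489.0*I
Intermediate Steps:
((-6287 - 1*11960) + u(-71))*(-18133 + R) + (24020/22671 + 649/(-19178)) = ((-6287 - 1*11960) + sqrt(-71 + 59/(-71)))*(-18133 + 10052) + (24020/22671 + 649/(-19178)) = ((-6287 - 11960) + sqrt(-71 + 59*(-1/71)))*(-8081) + (24020*(1/22671) + 649*(-1/19178)) = (-18247 + sqrt(-71 - 59/71))*(-8081) + (24020/22671 - 649/19178) = (-18247 + sqrt(-5100/71))*(-8081) + 445942081/434784438 = (-18247 + 10*I*sqrt(3621)/71)*(-8081) + 445942081/434784438 = (147454007 - 80810*I*sqrt(3621)/71) + 445942081/434784438 = 64110708010285147/434784438 - 80810*I*sqrt(3621)/71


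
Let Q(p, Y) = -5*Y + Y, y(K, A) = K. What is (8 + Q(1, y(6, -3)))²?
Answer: 256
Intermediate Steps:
Q(p, Y) = -4*Y
(8 + Q(1, y(6, -3)))² = (8 - 4*6)² = (8 - 24)² = (-16)² = 256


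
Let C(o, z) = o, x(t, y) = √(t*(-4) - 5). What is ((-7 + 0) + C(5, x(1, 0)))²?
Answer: 4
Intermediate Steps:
x(t, y) = √(-5 - 4*t) (x(t, y) = √(-4*t - 5) = √(-5 - 4*t))
((-7 + 0) + C(5, x(1, 0)))² = ((-7 + 0) + 5)² = (-7 + 5)² = (-2)² = 4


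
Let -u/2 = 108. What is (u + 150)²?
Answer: 4356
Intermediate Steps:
u = -216 (u = -2*108 = -216)
(u + 150)² = (-216 + 150)² = (-66)² = 4356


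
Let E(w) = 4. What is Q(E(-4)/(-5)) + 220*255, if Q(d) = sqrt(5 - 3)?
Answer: 56100 + sqrt(2) ≈ 56101.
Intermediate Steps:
Q(d) = sqrt(2)
Q(E(-4)/(-5)) + 220*255 = sqrt(2) + 220*255 = sqrt(2) + 56100 = 56100 + sqrt(2)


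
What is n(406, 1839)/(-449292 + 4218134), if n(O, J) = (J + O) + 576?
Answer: 403/538406 ≈ 0.00074851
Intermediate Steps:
n(O, J) = 576 + J + O
n(406, 1839)/(-449292 + 4218134) = (576 + 1839 + 406)/(-449292 + 4218134) = 2821/3768842 = 2821*(1/3768842) = 403/538406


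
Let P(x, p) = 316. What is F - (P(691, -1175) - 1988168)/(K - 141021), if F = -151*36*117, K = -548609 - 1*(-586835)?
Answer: -65380841392/102795 ≈ -6.3603e+5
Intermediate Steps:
K = 38226 (K = -548609 + 586835 = 38226)
F = -636012 (F = -5436*117 = -636012)
F - (P(691, -1175) - 1988168)/(K - 141021) = -636012 - (316 - 1988168)/(38226 - 141021) = -636012 - (-1987852)/(-102795) = -636012 - (-1987852)*(-1)/102795 = -636012 - 1*1987852/102795 = -636012 - 1987852/102795 = -65380841392/102795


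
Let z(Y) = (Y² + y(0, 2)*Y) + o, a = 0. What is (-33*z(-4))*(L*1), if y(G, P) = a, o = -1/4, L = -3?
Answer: 6237/4 ≈ 1559.3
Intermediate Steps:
o = -¼ (o = -1*¼ = -¼ ≈ -0.25000)
y(G, P) = 0
z(Y) = -¼ + Y² (z(Y) = (Y² + 0*Y) - ¼ = (Y² + 0) - ¼ = Y² - ¼ = -¼ + Y²)
(-33*z(-4))*(L*1) = (-33*(-¼ + (-4)²))*(-3*1) = -33*(-¼ + 16)*(-3) = -33*63/4*(-3) = -2079/4*(-3) = 6237/4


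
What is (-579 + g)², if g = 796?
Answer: 47089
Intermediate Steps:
(-579 + g)² = (-579 + 796)² = 217² = 47089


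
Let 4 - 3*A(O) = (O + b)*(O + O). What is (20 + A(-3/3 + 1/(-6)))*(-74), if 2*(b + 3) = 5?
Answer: -40034/27 ≈ -1482.7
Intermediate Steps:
b = -½ (b = -3 + (½)*5 = -3 + 5/2 = -½ ≈ -0.50000)
A(O) = 4/3 - 2*O*(-½ + O)/3 (A(O) = 4/3 - (O - ½)*(O + O)/3 = 4/3 - (-½ + O)*2*O/3 = 4/3 - 2*O*(-½ + O)/3)
(20 + A(-3/3 + 1/(-6)))*(-74) = (20 + (4/3 - 2*(-3/3 + 1/(-6))²/3 + (-3/3 + 1/(-6))/3))*(-74) = (20 + (4/3 - 2*(-3*⅓ + 1*(-⅙))²/3 + (-3*⅓ + 1*(-⅙))/3))*(-74) = (20 + (4/3 - 2*(-1 - ⅙)²/3 + (-1 - ⅙)/3))*(-74) = (20 + (4/3 - 2*(-7/6)²/3 + (⅓)*(-7/6)))*(-74) = (20 + (4/3 - ⅔*49/36 - 7/18))*(-74) = (20 + (4/3 - 49/54 - 7/18))*(-74) = (20 + 1/27)*(-74) = (541/27)*(-74) = -40034/27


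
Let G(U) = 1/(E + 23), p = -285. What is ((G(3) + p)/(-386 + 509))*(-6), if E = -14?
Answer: 5128/369 ≈ 13.897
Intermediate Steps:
G(U) = ⅑ (G(U) = 1/(-14 + 23) = 1/9 = ⅑)
((G(3) + p)/(-386 + 509))*(-6) = ((⅑ - 285)/(-386 + 509))*(-6) = -2564/9/123*(-6) = -2564/9*1/123*(-6) = -2564/1107*(-6) = 5128/369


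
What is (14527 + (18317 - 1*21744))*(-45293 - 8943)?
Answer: -602019600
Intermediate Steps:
(14527 + (18317 - 1*21744))*(-45293 - 8943) = (14527 + (18317 - 21744))*(-54236) = (14527 - 3427)*(-54236) = 11100*(-54236) = -602019600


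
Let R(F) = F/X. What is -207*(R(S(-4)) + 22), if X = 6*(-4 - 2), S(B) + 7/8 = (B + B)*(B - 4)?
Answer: -134113/32 ≈ -4191.0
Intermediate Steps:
S(B) = -7/8 + 2*B*(-4 + B) (S(B) = -7/8 + (B + B)*(B - 4) = -7/8 + (2*B)*(-4 + B) = -7/8 + 2*B*(-4 + B))
X = -36 (X = 6*(-6) = -36)
R(F) = -F/36 (R(F) = F/(-36) = F*(-1/36) = -F/36)
-207*(R(S(-4)) + 22) = -207*(-(-7/8 - 8*(-4) + 2*(-4)²)/36 + 22) = -207*(-(-7/8 + 32 + 2*16)/36 + 22) = -207*(-(-7/8 + 32 + 32)/36 + 22) = -207*(-1/36*505/8 + 22) = -207*(-505/288 + 22) = -207*5831/288 = -134113/32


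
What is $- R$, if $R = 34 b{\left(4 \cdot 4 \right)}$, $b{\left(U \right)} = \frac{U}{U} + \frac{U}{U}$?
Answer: $-68$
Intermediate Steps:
$b{\left(U \right)} = 2$ ($b{\left(U \right)} = 1 + 1 = 2$)
$R = 68$ ($R = 34 \cdot 2 = 68$)
$- R = \left(-1\right) 68 = -68$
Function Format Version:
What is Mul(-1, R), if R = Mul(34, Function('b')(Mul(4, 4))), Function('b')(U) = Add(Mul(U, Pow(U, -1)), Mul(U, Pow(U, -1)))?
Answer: -68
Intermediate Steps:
Function('b')(U) = 2 (Function('b')(U) = Add(1, 1) = 2)
R = 68 (R = Mul(34, 2) = 68)
Mul(-1, R) = Mul(-1, 68) = -68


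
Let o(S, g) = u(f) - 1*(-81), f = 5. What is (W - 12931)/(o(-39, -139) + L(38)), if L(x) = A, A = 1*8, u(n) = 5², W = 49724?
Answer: 36793/114 ≈ 322.75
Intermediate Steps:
u(n) = 25
A = 8
L(x) = 8
o(S, g) = 106 (o(S, g) = 25 - 1*(-81) = 25 + 81 = 106)
(W - 12931)/(o(-39, -139) + L(38)) = (49724 - 12931)/(106 + 8) = 36793/114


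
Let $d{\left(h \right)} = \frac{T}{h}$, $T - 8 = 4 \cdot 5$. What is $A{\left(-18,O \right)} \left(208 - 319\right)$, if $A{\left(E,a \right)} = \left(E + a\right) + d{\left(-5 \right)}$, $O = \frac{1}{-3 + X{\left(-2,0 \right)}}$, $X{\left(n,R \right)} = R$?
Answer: $\frac{13283}{5} \approx 2656.6$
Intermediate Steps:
$T = 28$ ($T = 8 + 4 \cdot 5 = 8 + 20 = 28$)
$d{\left(h \right)} = \frac{28}{h}$
$O = - \frac{1}{3}$ ($O = \frac{1}{-3 + 0} = \frac{1}{-3} = - \frac{1}{3} \approx -0.33333$)
$A{\left(E,a \right)} = - \frac{28}{5} + E + a$ ($A{\left(E,a \right)} = \left(E + a\right) + \frac{28}{-5} = \left(E + a\right) + 28 \left(- \frac{1}{5}\right) = \left(E + a\right) - \frac{28}{5} = - \frac{28}{5} + E + a$)
$A{\left(-18,O \right)} \left(208 - 319\right) = \left(- \frac{28}{5} - 18 - \frac{1}{3}\right) \left(208 - 319\right) = \left(- \frac{359}{15}\right) \left(-111\right) = \frac{13283}{5}$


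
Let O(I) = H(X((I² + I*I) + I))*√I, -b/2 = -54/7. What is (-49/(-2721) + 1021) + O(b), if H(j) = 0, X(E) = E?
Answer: 2778190/2721 ≈ 1021.0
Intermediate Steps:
b = 108/7 (b = -(-108)/7 = -2*(-54/7) = 108/7 ≈ 15.429)
O(I) = 0 (O(I) = 0*√I = 0)
(-49/(-2721) + 1021) + O(b) = (-49/(-2721) + 1021) + 0 = (-49*(-1/2721) + 1021) + 0 = (49/2721 + 1021) + 0 = 2778190/2721 + 0 = 2778190/2721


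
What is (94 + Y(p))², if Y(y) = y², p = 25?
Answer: 516961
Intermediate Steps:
(94 + Y(p))² = (94 + 25²)² = (94 + 625)² = 719² = 516961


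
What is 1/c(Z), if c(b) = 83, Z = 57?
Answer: 1/83 ≈ 0.012048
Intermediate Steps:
1/c(Z) = 1/83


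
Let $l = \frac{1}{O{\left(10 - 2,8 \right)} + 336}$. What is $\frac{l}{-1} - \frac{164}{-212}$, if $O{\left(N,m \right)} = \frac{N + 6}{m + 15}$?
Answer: $\frac{316203}{410326} \approx 0.77061$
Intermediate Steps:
$O{\left(N,m \right)} = \frac{6 + N}{15 + m}$
$l = \frac{23}{7742}$ ($l = \frac{1}{\frac{6 + \left(10 - 2\right)}{15 + 8} + 336} = \frac{1}{\frac{6 + 8}{23} + 336} = \frac{1}{\frac{1}{23} \cdot 14 + 336} = \frac{1}{\frac{14}{23} + 336} = \frac{1}{\frac{7742}{23}} = \frac{23}{7742} \approx 0.0029708$)
$\frac{l}{-1} - \frac{164}{-212} = \frac{23}{7742 \left(-1\right)} - \frac{164}{-212} = \frac{23}{7742} \left(-1\right) - - \frac{41}{53} = - \frac{23}{7742} + \frac{41}{53} = \frac{316203}{410326}$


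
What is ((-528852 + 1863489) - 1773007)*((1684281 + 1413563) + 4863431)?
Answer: -3489984121750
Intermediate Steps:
((-528852 + 1863489) - 1773007)*((1684281 + 1413563) + 4863431) = (1334637 - 1773007)*(3097844 + 4863431) = -438370*7961275 = -3489984121750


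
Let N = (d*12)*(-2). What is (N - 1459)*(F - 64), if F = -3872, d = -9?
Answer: 4892448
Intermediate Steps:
N = 216 (N = -9*12*(-2) = -108*(-2) = 216)
(N - 1459)*(F - 64) = (216 - 1459)*(-3872 - 64) = -1243*(-3936) = 4892448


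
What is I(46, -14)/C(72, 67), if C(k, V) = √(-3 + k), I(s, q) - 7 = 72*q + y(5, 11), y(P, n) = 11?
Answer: -330*√69/23 ≈ -119.18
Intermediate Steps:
I(s, q) = 18 + 72*q (I(s, q) = 7 + (72*q + 11) = 7 + (11 + 72*q) = 18 + 72*q)
I(46, -14)/C(72, 67) = (18 + 72*(-14))/(√(-3 + 72)) = (18 - 1008)/(√69) = -330*√69/23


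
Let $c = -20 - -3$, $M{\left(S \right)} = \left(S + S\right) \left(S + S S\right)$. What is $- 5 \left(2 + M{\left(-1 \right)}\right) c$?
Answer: $170$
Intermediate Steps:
$M{\left(S \right)} = 2 S \left(S + S^{2}\right)$
$c = -17$ ($c = -20 + 3 = -17$)
$- 5 \left(2 + M{\left(-1 \right)}\right) c = - 5 \left(2 + 2 \left(-1\right)^{2} \left(1 - 1\right)\right) \left(-17\right) = - 5 \left(2 + 2 \cdot 1 \cdot 0\right) \left(-17\right) = - 5 \left(2 + 0\right) \left(-17\right) = \left(-5\right) 2 \left(-17\right) = \left(-10\right) \left(-17\right) = 170$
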